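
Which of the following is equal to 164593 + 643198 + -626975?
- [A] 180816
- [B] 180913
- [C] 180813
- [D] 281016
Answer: A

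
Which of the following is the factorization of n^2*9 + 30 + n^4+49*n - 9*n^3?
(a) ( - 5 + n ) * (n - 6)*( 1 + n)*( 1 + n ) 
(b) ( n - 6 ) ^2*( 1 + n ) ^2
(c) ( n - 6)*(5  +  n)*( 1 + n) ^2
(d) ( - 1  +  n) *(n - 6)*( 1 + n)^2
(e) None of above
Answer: a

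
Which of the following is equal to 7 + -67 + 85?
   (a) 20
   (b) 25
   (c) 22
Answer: b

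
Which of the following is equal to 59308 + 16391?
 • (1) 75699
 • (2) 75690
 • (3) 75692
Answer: 1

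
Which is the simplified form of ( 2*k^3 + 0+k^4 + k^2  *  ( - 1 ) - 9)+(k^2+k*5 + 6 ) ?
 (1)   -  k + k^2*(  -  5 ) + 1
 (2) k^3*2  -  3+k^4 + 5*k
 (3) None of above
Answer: 2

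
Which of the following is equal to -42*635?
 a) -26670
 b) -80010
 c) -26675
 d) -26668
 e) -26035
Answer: a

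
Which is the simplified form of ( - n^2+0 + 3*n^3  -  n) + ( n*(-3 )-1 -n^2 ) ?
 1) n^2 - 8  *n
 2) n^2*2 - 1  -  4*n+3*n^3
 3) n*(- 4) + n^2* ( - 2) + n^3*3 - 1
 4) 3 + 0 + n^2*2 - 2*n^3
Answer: 3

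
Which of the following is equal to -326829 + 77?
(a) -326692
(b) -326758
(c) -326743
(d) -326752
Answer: d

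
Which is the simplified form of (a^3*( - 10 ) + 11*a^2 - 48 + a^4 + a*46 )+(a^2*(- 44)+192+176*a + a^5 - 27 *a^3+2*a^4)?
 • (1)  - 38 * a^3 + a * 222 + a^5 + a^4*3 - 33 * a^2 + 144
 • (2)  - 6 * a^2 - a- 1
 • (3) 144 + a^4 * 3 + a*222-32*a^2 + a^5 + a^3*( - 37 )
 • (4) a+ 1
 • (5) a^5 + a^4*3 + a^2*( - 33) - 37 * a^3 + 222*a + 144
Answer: 5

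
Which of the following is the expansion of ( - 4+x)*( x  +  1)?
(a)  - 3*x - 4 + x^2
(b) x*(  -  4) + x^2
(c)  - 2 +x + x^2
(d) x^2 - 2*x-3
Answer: a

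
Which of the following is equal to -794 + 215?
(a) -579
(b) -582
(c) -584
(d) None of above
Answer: a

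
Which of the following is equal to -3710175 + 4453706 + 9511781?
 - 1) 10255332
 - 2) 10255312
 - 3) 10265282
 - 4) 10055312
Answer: 2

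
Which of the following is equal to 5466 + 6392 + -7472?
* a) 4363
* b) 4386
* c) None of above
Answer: b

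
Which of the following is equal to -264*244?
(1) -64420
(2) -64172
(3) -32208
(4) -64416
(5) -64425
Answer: 4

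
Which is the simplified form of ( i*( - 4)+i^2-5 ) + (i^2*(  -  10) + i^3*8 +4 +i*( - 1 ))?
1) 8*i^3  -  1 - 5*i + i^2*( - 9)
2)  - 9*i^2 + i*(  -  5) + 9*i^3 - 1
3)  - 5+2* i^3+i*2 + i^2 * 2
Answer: 1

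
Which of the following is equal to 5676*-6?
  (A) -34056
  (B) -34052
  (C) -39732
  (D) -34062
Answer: A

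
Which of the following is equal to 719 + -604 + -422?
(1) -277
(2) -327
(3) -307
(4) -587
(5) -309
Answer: 3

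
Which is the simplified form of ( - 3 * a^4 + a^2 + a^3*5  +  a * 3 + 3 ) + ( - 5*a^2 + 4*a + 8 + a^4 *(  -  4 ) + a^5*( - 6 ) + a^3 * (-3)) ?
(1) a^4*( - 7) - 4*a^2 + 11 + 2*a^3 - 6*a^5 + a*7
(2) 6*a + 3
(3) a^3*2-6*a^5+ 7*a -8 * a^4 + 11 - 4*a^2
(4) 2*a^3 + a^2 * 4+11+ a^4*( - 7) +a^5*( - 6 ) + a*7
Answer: 1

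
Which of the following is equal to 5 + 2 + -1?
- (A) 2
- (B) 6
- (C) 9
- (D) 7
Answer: B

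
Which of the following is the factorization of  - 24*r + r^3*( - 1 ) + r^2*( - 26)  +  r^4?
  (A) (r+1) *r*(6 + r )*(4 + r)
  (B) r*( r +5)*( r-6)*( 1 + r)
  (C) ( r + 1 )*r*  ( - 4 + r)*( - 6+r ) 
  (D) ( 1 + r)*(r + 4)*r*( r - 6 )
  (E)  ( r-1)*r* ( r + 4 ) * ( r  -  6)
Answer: D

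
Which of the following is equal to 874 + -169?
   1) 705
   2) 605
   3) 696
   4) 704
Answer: 1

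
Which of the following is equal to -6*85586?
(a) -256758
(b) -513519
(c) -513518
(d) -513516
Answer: d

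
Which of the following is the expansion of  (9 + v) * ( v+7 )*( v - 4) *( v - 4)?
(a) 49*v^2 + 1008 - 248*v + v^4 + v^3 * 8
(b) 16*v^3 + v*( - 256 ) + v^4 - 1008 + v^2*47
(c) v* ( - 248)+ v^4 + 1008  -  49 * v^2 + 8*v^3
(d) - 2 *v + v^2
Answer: c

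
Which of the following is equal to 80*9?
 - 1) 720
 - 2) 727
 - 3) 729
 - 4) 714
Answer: 1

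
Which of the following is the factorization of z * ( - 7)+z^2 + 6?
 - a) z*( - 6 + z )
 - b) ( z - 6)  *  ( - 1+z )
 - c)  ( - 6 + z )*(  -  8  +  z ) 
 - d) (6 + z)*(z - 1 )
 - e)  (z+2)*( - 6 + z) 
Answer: b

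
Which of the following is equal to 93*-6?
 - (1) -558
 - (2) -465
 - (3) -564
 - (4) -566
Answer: 1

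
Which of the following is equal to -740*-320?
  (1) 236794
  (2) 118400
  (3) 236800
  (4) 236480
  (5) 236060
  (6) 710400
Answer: 3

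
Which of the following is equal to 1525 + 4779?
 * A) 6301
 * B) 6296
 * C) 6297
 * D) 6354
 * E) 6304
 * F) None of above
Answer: E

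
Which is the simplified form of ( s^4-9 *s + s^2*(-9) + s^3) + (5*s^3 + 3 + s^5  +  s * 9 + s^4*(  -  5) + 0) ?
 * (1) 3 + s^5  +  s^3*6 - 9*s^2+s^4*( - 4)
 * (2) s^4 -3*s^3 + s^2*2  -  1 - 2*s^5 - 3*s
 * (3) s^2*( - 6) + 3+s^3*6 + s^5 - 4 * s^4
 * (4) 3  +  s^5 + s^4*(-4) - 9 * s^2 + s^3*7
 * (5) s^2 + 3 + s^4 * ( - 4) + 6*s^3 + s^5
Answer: 1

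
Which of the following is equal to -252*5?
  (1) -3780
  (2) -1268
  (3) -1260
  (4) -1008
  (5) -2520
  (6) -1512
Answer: 3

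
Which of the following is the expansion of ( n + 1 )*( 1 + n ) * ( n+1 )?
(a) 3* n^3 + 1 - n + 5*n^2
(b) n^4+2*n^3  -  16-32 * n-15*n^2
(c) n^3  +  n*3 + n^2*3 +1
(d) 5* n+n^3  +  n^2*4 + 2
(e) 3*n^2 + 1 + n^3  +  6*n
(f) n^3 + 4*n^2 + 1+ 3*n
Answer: c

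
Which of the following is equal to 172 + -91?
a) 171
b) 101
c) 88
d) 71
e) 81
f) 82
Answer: e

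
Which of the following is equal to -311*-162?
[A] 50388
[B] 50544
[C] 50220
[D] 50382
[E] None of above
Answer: D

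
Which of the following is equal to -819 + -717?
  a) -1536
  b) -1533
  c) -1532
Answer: a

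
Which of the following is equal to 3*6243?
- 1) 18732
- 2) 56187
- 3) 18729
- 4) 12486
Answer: 3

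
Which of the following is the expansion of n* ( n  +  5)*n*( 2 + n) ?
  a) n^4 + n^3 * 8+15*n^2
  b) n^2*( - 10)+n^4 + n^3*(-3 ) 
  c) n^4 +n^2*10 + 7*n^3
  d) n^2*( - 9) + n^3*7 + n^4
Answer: c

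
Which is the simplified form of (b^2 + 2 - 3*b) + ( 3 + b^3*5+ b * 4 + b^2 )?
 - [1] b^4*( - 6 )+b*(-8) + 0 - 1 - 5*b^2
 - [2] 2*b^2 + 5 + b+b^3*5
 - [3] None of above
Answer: 2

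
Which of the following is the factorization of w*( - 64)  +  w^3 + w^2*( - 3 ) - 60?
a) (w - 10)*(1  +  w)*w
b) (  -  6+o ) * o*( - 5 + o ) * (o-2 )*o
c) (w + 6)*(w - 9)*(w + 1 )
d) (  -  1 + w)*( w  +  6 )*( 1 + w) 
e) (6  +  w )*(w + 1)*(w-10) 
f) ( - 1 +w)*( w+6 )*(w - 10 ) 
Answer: e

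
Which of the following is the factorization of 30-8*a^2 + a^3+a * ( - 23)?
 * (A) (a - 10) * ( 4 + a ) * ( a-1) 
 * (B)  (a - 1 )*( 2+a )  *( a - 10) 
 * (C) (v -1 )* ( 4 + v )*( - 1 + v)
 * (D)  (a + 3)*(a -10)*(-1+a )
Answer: D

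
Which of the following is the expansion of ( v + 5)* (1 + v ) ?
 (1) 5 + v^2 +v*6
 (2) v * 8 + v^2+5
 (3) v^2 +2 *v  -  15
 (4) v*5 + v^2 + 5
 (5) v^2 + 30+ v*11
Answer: 1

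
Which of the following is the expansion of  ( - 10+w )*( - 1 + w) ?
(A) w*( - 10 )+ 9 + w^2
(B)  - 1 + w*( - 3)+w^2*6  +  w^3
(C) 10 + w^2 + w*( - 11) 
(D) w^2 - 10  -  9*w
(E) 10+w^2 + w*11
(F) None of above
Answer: C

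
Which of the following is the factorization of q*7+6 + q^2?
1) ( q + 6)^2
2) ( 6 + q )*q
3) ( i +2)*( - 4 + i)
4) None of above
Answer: 4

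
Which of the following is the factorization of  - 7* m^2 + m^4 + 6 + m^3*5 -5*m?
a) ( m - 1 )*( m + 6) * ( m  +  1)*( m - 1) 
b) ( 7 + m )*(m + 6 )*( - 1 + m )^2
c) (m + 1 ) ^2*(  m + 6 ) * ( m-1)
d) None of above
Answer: a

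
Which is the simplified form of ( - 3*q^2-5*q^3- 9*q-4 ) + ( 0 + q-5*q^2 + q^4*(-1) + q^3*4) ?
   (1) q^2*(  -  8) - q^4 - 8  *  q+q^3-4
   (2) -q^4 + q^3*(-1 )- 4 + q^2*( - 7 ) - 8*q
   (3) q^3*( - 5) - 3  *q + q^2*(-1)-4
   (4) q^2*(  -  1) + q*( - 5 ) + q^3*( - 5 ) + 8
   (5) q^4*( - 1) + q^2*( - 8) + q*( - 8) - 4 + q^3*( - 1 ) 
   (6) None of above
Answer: 5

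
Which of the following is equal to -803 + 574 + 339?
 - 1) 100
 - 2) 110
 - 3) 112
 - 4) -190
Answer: 2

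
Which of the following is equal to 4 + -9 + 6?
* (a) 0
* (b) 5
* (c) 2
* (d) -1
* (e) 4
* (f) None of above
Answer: f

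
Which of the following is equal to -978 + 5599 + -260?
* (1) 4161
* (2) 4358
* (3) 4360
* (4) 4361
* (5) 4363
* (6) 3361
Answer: 4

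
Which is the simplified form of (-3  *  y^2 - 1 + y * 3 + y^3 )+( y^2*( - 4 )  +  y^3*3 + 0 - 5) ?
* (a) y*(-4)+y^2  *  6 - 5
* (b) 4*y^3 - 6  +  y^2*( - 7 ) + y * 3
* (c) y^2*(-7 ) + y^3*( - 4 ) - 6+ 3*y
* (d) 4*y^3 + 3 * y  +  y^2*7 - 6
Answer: b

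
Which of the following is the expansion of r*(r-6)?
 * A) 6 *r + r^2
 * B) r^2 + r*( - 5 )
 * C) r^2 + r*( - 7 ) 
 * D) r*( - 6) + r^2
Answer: D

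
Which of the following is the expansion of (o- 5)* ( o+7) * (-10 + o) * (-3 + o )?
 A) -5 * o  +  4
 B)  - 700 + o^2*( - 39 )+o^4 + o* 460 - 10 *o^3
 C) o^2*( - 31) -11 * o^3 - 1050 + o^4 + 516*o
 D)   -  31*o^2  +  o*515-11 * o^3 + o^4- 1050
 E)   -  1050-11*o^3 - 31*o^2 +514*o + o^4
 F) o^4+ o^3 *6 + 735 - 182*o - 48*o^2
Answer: D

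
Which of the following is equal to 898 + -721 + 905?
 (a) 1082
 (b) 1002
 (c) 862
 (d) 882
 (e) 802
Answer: a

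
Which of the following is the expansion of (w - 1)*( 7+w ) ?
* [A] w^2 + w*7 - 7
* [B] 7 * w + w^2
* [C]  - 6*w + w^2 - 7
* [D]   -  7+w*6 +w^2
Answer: D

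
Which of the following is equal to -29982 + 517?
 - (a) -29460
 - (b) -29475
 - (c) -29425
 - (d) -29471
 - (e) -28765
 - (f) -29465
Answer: f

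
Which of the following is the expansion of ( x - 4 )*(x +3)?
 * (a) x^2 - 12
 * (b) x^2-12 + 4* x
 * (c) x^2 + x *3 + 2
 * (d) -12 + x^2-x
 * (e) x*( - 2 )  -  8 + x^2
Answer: d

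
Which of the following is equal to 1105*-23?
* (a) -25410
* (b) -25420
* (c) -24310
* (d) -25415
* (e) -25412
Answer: d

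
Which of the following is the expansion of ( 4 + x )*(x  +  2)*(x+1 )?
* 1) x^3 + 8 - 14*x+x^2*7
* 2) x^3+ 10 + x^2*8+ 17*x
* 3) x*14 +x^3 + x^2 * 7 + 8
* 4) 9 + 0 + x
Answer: 3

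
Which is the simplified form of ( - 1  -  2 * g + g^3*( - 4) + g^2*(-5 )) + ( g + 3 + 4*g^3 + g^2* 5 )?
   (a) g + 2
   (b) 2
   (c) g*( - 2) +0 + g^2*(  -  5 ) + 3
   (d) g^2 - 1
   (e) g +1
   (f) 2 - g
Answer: f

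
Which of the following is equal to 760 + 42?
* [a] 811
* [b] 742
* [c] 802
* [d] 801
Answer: c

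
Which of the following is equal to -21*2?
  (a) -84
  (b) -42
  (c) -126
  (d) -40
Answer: b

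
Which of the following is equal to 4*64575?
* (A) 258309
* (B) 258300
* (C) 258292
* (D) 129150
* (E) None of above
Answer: B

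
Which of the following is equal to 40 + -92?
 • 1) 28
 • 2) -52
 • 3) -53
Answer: 2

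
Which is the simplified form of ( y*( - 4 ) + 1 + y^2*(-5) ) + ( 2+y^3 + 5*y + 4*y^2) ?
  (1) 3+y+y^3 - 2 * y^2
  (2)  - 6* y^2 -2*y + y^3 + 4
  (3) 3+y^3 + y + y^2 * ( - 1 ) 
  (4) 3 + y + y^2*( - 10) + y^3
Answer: 3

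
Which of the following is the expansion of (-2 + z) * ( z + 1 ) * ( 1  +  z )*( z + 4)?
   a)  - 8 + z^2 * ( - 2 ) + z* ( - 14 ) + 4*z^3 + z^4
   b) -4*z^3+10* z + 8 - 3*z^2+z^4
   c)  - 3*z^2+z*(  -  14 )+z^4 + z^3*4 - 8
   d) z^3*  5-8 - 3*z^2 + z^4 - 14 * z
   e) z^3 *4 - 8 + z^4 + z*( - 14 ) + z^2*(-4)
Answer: c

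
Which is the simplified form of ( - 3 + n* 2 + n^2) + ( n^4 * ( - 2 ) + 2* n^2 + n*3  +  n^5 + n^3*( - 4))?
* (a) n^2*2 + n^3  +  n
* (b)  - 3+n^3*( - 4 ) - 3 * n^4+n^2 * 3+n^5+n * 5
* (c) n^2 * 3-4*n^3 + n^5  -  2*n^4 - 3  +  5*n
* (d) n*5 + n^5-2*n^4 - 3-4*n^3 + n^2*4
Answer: c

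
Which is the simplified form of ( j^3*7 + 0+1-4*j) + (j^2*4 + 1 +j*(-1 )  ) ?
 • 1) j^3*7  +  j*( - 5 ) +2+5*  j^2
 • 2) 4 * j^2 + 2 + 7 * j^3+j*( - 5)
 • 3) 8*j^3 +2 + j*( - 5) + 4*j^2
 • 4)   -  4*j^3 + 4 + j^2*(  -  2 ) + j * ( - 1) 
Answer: 2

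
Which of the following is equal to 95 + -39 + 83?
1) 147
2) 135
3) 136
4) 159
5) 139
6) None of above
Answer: 5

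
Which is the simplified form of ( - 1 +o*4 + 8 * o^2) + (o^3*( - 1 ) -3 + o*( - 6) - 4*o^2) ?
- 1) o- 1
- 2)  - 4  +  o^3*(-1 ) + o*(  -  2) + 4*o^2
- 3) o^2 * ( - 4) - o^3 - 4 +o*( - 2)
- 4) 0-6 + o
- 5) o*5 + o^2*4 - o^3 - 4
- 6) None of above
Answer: 2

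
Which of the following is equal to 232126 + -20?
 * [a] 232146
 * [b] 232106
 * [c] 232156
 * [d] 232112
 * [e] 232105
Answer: b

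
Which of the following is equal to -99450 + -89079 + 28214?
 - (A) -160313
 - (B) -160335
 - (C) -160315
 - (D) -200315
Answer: C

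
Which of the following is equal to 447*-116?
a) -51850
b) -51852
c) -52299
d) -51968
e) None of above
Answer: b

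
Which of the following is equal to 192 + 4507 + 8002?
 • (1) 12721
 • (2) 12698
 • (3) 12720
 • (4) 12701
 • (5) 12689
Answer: 4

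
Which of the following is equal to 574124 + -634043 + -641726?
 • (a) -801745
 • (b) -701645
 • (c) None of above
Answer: b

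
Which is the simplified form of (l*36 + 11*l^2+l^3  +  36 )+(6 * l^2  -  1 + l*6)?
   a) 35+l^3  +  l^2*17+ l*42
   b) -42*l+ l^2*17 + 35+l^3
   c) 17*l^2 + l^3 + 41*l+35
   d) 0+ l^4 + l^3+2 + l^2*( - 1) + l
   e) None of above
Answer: a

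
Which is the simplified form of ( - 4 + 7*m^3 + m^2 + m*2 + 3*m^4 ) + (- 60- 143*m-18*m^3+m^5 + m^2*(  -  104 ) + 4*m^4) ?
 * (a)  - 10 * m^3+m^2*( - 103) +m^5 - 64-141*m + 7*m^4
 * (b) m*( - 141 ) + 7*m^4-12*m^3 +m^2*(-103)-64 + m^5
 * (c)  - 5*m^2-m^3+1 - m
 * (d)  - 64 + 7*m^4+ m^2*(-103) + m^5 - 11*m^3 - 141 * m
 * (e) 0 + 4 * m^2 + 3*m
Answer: d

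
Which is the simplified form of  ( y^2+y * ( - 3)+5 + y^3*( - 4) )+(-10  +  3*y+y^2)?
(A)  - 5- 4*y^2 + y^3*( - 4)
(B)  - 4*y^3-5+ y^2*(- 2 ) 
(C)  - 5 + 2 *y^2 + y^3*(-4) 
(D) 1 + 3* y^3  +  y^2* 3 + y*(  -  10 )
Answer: C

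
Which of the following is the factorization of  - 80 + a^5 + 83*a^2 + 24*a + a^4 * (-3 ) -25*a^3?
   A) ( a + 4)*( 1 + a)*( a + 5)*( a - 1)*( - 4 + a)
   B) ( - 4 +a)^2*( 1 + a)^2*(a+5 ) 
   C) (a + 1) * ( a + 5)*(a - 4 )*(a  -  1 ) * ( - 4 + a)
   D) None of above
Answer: C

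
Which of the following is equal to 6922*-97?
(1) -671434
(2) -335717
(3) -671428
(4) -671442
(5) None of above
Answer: 1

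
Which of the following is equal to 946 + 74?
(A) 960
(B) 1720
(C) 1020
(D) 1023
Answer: C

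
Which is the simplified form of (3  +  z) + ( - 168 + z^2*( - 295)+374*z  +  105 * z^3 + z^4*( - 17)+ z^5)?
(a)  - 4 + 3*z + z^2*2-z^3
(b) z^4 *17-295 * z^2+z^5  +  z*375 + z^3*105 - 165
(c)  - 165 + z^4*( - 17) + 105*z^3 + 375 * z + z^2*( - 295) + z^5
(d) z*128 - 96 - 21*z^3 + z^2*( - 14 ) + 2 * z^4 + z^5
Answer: c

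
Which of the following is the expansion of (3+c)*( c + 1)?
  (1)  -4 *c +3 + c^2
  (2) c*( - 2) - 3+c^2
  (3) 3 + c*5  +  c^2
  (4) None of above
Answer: 4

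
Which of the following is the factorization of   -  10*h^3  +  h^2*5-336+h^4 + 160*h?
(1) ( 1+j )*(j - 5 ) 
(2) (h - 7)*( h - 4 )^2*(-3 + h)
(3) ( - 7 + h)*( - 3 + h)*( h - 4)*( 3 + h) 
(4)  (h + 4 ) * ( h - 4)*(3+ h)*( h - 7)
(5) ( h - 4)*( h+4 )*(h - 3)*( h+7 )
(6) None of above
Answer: 6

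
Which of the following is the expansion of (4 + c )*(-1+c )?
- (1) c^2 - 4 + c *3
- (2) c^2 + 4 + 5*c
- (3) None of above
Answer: 1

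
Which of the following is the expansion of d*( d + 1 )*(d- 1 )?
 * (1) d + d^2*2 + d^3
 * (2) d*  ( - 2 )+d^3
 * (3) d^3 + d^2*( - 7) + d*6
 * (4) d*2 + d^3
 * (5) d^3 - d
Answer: 5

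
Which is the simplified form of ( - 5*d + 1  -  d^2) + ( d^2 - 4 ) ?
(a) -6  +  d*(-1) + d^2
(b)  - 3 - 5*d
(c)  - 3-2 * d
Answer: b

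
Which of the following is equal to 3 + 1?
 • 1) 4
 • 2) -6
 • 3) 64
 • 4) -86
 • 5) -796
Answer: 1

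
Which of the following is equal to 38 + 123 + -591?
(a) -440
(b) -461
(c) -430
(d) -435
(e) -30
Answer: c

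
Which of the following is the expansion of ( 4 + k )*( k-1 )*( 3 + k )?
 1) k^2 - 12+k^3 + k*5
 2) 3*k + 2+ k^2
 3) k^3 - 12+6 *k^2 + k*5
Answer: 3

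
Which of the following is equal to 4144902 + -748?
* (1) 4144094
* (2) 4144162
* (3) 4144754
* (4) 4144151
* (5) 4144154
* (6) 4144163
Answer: 5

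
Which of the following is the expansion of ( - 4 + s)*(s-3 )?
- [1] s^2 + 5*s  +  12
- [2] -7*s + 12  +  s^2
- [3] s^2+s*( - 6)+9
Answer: 2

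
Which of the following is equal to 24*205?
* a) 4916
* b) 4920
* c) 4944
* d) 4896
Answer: b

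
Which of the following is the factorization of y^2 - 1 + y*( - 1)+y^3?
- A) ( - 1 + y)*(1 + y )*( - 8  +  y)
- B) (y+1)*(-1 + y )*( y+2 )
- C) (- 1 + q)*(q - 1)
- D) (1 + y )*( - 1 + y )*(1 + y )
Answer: D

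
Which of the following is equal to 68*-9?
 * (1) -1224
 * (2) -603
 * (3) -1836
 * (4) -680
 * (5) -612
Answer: 5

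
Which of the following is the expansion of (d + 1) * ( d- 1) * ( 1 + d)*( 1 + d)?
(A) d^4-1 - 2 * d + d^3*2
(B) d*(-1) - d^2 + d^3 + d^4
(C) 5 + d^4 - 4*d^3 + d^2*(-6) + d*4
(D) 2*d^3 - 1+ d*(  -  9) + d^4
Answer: A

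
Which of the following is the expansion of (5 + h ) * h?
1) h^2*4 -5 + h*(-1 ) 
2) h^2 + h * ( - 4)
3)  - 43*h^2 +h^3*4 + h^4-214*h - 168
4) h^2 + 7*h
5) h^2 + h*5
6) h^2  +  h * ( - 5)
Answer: 5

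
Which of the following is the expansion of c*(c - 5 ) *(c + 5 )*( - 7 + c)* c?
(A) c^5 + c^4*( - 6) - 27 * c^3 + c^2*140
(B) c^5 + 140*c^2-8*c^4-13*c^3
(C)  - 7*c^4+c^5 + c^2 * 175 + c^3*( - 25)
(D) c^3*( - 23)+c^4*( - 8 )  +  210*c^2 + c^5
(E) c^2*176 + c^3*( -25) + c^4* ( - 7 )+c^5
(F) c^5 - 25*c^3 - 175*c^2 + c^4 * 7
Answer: C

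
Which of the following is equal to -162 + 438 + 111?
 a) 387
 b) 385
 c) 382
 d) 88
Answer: a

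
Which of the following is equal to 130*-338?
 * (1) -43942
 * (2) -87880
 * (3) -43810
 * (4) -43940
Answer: 4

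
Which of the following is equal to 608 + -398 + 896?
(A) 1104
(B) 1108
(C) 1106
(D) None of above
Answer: C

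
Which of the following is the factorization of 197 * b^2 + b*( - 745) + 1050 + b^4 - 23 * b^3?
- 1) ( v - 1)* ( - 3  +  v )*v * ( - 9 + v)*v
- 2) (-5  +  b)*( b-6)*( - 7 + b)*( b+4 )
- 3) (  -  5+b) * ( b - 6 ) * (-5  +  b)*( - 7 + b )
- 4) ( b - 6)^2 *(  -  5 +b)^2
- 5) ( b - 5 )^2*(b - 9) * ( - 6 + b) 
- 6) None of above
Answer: 3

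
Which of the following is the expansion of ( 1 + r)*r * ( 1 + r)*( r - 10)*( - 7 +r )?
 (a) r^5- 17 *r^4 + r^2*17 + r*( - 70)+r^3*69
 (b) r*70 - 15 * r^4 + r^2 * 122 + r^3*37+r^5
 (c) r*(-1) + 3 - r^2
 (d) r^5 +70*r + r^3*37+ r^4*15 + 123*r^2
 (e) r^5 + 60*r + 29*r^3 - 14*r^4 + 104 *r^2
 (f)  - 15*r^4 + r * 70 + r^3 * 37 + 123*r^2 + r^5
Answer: f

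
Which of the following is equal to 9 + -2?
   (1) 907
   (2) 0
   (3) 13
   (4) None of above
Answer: 4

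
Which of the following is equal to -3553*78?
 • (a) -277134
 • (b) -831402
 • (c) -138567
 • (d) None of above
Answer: a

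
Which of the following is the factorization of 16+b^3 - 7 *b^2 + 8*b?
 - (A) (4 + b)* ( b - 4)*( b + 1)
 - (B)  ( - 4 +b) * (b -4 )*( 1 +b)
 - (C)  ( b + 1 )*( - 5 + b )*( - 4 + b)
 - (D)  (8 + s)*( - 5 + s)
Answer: B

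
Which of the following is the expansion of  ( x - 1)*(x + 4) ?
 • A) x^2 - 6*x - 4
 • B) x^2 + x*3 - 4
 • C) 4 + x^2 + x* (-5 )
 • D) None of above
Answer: B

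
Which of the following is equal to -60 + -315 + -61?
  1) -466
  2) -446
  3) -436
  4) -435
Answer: 3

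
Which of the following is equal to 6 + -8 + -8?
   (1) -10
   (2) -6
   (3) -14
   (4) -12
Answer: 1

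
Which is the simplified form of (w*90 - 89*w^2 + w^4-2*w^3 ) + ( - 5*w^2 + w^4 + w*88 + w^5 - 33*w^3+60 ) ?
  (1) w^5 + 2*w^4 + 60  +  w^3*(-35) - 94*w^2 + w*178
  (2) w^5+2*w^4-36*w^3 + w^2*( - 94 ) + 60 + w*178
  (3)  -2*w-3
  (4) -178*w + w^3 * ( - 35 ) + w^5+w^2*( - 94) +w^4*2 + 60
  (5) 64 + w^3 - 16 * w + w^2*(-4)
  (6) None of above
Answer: 1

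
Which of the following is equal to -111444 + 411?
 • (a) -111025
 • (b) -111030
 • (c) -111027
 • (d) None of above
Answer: d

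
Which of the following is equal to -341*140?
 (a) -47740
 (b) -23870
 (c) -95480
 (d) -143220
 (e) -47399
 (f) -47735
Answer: a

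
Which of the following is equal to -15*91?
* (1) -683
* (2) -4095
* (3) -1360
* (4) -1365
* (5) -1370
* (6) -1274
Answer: 4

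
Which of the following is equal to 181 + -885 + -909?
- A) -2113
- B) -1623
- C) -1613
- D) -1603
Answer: C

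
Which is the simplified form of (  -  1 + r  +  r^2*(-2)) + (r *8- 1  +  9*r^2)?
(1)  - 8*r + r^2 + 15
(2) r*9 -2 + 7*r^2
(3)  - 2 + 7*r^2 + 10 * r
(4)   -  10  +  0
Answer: 2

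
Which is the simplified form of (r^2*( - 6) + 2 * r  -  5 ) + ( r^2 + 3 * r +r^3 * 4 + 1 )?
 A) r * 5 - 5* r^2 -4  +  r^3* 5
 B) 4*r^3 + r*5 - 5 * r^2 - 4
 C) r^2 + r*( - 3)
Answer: B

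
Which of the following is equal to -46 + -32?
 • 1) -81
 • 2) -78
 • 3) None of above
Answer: 2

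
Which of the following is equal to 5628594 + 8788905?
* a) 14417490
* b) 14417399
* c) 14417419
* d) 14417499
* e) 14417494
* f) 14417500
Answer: d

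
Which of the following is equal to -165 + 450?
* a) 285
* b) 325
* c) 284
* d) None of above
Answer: a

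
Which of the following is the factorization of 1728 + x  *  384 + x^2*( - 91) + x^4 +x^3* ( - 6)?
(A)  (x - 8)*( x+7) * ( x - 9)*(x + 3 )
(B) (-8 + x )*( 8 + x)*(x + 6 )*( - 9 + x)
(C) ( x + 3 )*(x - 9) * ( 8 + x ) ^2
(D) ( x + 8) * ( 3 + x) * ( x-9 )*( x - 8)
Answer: D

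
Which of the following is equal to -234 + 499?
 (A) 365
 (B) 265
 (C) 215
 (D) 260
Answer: B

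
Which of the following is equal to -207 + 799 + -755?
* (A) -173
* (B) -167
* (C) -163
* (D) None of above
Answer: C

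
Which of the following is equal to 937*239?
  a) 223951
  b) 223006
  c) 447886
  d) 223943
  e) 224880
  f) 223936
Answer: d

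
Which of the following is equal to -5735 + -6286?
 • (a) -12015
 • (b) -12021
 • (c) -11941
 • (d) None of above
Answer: b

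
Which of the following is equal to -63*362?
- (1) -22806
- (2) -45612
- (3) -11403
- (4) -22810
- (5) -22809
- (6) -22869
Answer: 1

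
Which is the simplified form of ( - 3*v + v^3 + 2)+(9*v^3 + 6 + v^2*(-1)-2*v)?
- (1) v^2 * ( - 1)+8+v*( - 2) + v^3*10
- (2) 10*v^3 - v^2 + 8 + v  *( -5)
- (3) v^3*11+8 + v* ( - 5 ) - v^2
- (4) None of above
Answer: 2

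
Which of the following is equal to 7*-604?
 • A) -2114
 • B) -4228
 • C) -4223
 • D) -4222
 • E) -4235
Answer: B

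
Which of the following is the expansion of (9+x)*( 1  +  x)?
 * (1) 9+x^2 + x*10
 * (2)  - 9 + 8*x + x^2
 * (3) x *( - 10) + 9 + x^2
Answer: 1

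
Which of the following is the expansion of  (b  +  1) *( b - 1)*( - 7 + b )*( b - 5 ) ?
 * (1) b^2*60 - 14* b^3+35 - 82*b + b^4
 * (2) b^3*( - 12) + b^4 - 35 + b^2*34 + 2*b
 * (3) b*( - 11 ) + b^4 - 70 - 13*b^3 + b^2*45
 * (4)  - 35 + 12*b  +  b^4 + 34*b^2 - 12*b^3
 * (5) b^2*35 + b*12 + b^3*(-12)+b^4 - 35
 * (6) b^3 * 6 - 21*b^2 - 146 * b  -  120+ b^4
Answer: 4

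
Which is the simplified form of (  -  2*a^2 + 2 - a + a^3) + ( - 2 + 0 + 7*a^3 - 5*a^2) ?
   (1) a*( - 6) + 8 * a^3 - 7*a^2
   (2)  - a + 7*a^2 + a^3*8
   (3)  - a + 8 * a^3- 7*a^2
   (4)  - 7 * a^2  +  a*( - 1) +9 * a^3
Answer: 3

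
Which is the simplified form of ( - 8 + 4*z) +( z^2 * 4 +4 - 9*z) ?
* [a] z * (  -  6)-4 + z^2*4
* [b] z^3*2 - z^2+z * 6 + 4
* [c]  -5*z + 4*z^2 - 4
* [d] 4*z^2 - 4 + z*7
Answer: c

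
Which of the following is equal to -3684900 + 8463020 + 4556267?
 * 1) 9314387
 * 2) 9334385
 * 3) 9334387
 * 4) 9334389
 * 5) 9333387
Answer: 3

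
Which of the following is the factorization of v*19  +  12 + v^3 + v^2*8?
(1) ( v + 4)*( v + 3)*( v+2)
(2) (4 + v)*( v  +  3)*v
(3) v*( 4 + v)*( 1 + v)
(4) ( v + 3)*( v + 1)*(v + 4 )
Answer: 4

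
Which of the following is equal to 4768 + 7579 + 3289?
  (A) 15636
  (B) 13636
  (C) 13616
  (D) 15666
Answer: A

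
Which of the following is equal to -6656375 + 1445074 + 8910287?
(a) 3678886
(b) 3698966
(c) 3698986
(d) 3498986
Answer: c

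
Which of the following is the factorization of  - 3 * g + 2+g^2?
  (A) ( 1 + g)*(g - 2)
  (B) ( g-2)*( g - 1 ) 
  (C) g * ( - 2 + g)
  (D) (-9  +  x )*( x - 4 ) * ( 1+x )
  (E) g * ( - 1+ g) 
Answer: B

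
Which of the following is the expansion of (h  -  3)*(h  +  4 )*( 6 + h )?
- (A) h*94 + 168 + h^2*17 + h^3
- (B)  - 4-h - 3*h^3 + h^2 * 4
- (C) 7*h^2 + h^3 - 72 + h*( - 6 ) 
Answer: C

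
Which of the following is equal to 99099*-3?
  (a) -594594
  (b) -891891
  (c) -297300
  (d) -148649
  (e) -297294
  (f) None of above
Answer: f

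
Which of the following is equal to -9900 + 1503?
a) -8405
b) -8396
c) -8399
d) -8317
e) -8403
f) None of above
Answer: f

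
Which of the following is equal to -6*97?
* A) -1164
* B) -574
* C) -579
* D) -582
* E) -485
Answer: D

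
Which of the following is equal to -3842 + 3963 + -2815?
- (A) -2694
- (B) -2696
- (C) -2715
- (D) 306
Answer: A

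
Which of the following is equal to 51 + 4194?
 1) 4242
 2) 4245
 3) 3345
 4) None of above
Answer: 2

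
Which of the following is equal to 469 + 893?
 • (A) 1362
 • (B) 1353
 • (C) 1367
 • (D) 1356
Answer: A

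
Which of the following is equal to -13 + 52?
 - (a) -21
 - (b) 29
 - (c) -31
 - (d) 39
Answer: d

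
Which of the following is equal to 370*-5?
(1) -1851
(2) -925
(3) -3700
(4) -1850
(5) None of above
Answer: 4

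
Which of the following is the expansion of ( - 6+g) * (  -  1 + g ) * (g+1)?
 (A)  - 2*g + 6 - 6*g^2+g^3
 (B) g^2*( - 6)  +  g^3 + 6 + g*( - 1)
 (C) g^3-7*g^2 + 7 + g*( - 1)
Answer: B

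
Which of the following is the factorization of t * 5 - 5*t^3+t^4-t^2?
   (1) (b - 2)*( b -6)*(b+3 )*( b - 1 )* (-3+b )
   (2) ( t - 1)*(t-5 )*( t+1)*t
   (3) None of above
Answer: 2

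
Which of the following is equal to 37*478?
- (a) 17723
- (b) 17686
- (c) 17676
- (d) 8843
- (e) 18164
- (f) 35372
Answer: b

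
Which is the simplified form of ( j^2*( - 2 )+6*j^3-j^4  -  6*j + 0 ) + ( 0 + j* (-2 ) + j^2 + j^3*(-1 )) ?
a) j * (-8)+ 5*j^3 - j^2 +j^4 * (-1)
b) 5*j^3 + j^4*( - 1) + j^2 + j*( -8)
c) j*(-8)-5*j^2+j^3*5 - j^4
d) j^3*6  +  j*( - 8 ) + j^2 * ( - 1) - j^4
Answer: a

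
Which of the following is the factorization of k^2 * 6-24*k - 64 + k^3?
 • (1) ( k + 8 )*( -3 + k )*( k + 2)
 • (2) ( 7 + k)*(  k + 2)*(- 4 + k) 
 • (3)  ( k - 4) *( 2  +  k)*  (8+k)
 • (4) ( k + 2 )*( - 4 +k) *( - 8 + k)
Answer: 3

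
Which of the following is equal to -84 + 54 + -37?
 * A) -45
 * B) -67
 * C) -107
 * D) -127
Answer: B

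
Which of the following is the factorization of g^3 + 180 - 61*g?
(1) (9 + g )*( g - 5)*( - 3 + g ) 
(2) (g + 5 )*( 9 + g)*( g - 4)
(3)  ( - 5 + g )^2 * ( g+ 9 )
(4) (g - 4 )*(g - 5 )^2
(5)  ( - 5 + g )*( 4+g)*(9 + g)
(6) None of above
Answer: 6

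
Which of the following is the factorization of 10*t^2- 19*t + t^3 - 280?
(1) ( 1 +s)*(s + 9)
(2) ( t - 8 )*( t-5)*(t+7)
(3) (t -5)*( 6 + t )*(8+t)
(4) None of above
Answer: 4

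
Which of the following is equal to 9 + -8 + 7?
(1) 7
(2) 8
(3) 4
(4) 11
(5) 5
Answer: 2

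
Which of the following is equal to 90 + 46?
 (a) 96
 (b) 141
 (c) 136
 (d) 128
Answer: c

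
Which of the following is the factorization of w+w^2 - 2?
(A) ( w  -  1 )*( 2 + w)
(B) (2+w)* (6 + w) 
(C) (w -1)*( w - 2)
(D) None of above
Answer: A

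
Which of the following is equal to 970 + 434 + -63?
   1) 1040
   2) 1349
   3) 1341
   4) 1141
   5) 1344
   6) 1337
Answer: 3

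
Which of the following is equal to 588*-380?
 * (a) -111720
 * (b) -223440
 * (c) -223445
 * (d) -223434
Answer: b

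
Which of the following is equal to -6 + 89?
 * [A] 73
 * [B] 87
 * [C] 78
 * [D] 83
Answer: D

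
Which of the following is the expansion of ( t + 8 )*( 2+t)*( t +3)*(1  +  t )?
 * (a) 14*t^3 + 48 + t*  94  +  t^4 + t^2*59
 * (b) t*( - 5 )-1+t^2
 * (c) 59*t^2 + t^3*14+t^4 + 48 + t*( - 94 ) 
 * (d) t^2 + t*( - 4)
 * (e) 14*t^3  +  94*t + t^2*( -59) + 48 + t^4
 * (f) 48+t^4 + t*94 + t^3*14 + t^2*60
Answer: a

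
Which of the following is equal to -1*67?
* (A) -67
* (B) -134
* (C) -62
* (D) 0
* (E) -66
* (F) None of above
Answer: A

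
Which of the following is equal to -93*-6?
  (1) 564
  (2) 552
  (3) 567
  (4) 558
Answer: 4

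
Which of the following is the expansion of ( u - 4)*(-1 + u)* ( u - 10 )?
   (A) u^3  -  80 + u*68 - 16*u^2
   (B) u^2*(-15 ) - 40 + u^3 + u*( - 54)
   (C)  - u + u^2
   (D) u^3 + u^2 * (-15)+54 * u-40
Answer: D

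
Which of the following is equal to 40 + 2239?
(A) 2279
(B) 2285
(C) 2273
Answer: A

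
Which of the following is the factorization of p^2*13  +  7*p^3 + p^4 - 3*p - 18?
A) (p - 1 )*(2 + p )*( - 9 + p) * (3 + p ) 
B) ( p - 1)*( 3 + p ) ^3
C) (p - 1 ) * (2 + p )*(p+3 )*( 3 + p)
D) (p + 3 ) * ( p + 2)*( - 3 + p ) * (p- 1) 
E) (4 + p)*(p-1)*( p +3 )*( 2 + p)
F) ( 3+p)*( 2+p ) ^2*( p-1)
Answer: C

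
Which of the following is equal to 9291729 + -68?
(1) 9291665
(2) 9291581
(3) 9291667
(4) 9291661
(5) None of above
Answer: 4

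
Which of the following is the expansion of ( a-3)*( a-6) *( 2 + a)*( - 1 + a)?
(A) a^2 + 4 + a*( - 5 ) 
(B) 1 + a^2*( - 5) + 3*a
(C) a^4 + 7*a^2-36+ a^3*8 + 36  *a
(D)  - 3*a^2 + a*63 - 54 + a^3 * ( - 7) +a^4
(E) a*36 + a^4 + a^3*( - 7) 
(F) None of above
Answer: F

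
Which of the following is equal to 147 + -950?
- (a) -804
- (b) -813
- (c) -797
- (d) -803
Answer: d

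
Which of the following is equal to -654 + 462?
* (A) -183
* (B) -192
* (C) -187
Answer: B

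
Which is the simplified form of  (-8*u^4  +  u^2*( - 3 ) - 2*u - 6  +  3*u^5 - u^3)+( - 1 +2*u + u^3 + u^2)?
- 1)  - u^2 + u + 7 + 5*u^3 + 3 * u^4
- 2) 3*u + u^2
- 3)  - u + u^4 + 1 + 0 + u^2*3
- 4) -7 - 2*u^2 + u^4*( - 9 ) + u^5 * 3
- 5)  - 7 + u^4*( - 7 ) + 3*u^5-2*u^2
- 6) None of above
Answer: 6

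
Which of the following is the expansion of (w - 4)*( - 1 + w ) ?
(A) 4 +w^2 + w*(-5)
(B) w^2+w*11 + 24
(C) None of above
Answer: A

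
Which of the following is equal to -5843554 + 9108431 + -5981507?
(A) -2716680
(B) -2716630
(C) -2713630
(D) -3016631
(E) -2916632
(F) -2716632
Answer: B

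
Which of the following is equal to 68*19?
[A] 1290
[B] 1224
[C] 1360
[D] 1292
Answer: D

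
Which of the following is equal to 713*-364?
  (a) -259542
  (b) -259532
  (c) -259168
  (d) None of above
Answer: b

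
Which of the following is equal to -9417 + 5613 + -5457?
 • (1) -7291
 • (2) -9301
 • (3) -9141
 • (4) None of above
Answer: 4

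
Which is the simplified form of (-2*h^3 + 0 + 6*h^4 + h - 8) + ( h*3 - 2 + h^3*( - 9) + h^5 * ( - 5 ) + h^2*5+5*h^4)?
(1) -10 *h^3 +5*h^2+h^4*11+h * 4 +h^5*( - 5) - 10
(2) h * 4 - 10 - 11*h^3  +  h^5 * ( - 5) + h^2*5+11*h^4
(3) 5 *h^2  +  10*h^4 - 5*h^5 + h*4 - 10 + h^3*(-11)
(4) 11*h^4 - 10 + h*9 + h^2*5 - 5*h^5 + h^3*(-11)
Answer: 2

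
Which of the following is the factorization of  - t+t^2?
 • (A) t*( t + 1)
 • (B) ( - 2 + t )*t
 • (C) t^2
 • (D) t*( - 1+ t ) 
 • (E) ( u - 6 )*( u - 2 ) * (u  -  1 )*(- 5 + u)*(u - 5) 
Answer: D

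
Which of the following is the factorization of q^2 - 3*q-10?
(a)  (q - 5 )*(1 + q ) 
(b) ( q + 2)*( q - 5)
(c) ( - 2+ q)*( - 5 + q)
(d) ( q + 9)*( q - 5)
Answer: b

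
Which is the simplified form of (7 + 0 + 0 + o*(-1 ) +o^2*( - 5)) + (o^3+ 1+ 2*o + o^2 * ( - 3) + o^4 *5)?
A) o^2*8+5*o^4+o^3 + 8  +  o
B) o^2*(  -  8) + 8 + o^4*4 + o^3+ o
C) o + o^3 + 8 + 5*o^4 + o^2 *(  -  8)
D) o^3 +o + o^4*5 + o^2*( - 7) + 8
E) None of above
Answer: C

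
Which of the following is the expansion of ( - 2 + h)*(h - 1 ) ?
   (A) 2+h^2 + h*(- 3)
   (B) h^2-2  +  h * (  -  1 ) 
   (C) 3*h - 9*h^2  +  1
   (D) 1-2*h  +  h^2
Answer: A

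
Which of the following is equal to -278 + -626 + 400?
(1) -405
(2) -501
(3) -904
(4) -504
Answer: 4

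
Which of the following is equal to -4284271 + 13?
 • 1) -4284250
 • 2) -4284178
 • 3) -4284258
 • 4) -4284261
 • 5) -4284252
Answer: 3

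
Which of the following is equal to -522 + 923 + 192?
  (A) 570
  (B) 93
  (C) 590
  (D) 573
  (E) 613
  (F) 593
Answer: F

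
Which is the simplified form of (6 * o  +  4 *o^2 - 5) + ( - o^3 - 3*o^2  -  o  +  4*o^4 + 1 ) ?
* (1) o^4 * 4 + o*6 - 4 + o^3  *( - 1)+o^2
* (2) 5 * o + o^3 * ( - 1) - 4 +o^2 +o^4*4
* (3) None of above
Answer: 2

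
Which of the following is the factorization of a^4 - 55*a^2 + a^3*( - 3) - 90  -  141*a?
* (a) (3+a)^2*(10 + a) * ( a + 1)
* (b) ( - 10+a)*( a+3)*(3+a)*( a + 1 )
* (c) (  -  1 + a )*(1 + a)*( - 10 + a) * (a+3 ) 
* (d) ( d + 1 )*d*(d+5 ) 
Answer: b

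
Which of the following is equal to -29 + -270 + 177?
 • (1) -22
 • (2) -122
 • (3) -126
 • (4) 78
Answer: 2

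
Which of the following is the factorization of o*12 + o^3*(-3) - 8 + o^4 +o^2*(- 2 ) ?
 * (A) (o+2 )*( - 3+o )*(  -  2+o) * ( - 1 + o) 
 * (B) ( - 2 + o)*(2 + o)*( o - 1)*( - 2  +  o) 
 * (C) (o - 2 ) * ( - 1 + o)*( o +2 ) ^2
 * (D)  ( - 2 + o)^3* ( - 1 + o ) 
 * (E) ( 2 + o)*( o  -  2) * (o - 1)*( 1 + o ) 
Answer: B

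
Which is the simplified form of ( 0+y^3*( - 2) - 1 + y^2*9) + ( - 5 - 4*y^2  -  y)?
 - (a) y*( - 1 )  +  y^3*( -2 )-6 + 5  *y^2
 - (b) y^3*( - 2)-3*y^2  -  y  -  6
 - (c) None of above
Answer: a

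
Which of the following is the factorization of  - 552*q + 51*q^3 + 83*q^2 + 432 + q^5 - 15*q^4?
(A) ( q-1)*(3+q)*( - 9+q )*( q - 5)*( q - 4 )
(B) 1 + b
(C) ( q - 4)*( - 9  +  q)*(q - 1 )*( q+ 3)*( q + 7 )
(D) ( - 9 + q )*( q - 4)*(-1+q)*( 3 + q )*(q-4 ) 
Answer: D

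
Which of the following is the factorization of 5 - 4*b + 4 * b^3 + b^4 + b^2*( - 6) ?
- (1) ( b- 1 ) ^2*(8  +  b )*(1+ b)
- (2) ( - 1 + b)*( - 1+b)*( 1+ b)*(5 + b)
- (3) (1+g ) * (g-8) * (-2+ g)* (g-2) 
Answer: 2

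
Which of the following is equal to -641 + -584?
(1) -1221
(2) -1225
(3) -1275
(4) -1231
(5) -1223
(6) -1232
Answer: 2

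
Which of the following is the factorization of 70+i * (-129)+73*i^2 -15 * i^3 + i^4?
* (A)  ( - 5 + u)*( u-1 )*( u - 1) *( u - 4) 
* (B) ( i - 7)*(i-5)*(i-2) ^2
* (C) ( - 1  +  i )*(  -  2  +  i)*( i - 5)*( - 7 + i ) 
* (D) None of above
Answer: C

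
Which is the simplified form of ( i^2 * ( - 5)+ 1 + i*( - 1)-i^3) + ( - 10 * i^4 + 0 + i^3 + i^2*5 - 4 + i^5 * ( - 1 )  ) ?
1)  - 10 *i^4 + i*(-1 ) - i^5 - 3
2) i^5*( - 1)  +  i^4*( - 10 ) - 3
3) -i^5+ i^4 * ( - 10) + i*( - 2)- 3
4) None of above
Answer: 1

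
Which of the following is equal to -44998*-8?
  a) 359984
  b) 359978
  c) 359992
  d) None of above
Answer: a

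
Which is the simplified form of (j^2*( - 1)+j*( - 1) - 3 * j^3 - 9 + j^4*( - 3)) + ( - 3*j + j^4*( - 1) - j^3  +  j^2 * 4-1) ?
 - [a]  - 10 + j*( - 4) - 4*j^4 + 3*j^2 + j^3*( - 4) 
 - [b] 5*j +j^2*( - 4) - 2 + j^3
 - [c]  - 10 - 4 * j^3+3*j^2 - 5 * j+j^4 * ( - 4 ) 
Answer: a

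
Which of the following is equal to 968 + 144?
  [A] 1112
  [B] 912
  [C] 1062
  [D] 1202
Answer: A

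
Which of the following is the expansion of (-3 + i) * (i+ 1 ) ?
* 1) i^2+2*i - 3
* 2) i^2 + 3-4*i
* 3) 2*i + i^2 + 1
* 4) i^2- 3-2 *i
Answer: 4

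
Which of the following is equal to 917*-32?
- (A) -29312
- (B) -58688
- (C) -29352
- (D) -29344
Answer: D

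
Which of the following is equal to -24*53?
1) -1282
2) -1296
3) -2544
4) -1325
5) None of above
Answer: 5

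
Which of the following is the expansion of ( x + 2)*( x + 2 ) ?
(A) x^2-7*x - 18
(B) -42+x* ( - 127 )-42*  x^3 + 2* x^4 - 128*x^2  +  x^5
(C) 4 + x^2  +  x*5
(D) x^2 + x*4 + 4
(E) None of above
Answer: D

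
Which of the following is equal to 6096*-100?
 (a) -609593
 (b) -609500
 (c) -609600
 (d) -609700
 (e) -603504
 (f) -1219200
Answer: c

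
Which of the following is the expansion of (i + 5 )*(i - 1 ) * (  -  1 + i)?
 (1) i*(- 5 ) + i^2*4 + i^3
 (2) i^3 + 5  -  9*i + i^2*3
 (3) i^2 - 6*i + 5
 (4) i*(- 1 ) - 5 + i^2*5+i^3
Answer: 2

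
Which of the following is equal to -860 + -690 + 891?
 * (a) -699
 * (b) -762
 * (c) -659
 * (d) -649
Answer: c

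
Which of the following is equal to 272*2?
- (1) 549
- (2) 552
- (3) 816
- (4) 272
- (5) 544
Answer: 5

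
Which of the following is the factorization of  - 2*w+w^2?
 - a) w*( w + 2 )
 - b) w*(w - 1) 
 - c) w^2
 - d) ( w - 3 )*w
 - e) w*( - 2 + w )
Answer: e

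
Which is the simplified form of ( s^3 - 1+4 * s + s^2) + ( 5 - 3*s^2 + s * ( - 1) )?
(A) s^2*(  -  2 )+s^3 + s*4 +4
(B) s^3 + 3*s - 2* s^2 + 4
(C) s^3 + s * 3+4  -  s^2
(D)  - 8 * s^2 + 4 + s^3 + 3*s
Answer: B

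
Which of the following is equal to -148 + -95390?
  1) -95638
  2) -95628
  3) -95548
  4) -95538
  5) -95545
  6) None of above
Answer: 4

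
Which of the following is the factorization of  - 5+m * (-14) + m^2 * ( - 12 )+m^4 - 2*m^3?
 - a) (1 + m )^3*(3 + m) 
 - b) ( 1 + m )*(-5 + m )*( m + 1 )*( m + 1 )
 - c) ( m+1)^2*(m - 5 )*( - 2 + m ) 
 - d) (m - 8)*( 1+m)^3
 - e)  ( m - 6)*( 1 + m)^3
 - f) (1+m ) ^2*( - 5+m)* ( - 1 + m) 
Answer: b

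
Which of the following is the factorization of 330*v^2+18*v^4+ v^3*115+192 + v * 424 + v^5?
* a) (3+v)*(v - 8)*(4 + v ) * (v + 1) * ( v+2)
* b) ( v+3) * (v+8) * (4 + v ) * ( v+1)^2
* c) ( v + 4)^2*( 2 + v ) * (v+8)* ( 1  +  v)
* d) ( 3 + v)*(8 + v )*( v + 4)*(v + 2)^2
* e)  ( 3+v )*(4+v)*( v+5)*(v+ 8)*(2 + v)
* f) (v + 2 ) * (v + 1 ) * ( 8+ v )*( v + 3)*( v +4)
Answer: f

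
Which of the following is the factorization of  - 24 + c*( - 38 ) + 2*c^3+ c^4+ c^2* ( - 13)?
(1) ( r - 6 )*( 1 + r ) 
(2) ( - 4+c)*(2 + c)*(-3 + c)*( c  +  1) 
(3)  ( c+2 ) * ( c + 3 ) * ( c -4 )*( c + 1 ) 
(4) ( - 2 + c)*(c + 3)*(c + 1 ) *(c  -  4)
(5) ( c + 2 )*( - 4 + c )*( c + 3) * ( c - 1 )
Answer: 3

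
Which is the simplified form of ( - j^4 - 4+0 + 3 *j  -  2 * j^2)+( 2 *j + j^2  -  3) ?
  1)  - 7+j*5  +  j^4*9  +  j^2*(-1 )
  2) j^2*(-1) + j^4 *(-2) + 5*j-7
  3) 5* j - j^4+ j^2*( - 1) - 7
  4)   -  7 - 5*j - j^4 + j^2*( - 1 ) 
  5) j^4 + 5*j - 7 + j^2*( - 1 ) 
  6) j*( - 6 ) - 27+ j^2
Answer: 3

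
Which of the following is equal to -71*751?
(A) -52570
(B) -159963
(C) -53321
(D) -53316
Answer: C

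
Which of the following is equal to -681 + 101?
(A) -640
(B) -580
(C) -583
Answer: B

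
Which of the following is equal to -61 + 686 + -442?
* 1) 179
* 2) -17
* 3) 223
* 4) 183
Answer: 4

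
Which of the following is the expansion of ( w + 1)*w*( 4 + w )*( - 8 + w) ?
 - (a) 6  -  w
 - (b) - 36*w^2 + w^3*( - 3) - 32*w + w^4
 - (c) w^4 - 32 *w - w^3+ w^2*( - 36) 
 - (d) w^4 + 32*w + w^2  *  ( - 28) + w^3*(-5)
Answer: b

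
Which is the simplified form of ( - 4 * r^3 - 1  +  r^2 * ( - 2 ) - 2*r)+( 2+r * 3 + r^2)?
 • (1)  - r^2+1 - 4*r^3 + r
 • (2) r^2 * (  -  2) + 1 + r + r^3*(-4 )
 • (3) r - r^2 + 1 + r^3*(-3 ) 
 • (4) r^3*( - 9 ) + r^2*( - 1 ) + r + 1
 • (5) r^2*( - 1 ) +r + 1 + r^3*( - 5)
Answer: 1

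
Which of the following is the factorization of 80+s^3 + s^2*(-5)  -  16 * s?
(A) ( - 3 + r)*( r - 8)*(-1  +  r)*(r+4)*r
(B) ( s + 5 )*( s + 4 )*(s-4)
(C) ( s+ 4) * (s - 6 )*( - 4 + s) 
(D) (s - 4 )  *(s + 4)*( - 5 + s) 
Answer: D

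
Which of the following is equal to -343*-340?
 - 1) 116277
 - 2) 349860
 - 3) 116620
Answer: 3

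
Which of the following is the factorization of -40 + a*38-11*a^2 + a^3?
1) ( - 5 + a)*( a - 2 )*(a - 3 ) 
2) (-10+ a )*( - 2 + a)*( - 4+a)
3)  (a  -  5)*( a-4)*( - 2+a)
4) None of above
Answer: 3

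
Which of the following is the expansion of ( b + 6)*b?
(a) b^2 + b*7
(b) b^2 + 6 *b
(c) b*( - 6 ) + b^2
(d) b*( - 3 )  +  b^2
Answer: b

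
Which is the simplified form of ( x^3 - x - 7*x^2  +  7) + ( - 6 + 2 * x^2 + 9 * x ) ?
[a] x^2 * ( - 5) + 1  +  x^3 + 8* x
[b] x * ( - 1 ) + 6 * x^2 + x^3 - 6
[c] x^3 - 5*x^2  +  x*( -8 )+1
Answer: a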